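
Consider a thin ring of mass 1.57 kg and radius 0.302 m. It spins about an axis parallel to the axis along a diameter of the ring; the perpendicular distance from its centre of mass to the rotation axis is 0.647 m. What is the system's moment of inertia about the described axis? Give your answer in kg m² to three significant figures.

0.729

I_cm = (1/2)MR² = (1/2)(1.57)(0.302)² = 0.071595 kg m²; centre at d = 0.647 m, so I = I_cm + Md² gives I = 0.071595 + (1.57)(0.647)² = 0.72881 kg m².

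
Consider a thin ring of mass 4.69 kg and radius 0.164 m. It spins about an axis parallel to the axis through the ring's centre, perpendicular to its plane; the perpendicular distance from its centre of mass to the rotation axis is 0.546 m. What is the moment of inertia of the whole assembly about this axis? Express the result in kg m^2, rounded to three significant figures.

1.52

I_cm = MR² = (4.69)(0.164)² = 0.12614 kg m^2; centre at d = 0.546 m, so the parallel axis theorem gives I = 0.12614 + (4.69)(0.546)² = 1.5243 kg m^2.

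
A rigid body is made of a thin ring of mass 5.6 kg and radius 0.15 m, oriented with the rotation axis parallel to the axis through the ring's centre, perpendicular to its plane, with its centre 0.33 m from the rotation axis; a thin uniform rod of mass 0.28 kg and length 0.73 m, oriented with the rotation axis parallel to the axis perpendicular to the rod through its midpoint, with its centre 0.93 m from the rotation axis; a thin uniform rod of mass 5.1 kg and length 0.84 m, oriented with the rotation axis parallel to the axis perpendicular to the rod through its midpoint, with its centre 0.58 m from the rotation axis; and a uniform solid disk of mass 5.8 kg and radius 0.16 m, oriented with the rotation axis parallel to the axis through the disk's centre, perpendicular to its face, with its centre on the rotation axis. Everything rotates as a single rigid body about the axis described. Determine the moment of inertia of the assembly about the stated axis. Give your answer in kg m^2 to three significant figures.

3.08

Thin ring: I_cm = MR² = (5.6)(0.15)² = 0.126 kg m^2; centre at d = 0.33 m, so the parallel axis theorem gives I = 0.126 + (5.6)(0.33)² = 0.73584 kg m^2.
Thin rod: I_cm = (1/12)ML² = (1/12)(0.28)(0.73)² = 0.012434 kg m^2; centre at d = 0.93 m, so the parallel axis theorem gives I = 0.012434 + (0.28)(0.93)² = 0.25461 kg m^2.
Thin rod: I_cm = (1/12)ML² = (1/12)(5.1)(0.84)² = 0.29988 kg m^2; centre at d = 0.58 m, so the parallel axis theorem gives I = 0.29988 + (5.1)(0.58)² = 2.0155 kg m^2.
Solid disk: I_cm = (1/2)MR² = (1/2)(5.8)(0.16)² = 0.07424 kg m^2; axis through the centre, so I = 0.07424 kg m^2.
Total I = 0.73584 + 0.25461 + 2.0155 + 0.07424 = 3.0802 kg m^2.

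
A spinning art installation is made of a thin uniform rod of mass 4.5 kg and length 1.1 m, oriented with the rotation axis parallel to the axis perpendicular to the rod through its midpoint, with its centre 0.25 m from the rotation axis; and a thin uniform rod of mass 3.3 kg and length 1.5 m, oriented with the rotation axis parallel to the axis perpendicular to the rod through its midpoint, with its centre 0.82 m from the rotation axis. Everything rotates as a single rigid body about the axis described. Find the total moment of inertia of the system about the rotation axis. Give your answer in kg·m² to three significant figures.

Thin rod: I_cm = (1/12)ML² = (1/12)(4.5)(1.1)² = 0.45375 kg·m²; centre at d = 0.25 m, so I = I_cm + Md² gives I = 0.45375 + (4.5)(0.25)² = 0.735 kg·m².
Thin rod: I_cm = (1/12)ML² = (1/12)(3.3)(1.5)² = 0.61875 kg·m²; centre at d = 0.82 m, so I = I_cm + Md² gives I = 0.61875 + (3.3)(0.82)² = 2.8377 kg·m².
Total I = 0.735 + 2.8377 = 3.5727 kg·m².

3.57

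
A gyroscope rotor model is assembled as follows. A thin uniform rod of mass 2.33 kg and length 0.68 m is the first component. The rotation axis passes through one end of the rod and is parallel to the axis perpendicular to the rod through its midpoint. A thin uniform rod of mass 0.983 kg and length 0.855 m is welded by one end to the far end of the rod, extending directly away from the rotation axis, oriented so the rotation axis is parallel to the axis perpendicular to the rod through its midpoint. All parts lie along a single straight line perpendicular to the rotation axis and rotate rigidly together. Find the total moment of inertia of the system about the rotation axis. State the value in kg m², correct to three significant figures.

1.62

Thin rod: I_cm = (1/12)ML² = (1/12)(2.33)(0.68)² = 0.089783 kg m²; centre at d = 0.34 m, so the parallel axis theorem gives I = 0.089783 + (2.33)(0.34)² = 0.35913 kg m².
Thin rod: I_cm = (1/12)ML² = (1/12)(0.983)(0.855)² = 0.059883 kg m²; centre at d = 0.34 + 0.34 + 0.4275 = 1.1075 m, so the parallel axis theorem gives I = 0.059883 + (0.983)(1.1075)² = 1.2656 kg m².
Total I = 0.35913 + 1.2656 = 1.6247 kg m².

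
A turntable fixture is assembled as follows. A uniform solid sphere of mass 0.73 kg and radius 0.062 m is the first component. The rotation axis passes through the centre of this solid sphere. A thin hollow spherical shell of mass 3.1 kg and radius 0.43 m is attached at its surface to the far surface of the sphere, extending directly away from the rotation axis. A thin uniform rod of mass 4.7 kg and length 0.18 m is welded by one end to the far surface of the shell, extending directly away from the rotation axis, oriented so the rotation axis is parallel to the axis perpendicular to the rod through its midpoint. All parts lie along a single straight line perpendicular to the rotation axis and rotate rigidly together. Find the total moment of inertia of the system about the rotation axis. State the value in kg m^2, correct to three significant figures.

5.96

Solid sphere: I_cm = (2/5)MR² = (2/5)(0.73)(0.062)² = 0.0011224 kg m^2; axis through the centre, so I = 0.0011224 kg m^2.
Spherical shell: I_cm = (2/3)MR² = (2/3)(3.1)(0.43)² = 0.38213 kg m^2; centre at d = 0.062 + 0.43 = 0.492 m, so the parallel axis theorem gives I = 0.38213 + (3.1)(0.492)² = 1.1325 kg m^2.
Thin rod: I_cm = (1/12)ML² = (1/12)(4.7)(0.18)² = 0.01269 kg m^2; centre at d = 0.062 + 0.43 + 0.43 + 0.09 = 1.012 m, so the parallel axis theorem gives I = 0.01269 + (4.7)(1.012)² = 4.8262 kg m^2.
Total I = 0.0011224 + 1.1325 + 4.8262 = 5.9598 kg m^2.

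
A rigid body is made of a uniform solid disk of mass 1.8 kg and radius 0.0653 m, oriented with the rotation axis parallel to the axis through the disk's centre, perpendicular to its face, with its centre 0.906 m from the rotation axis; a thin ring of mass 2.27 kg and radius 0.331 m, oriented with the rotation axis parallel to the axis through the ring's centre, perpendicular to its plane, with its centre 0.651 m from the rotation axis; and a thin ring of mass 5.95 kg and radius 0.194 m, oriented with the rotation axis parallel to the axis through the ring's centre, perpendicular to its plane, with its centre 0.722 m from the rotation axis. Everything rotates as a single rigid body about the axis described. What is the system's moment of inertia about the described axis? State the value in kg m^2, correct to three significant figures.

Solid disk: I_cm = (1/2)MR² = (1/2)(1.8)(0.0653)² = 0.0038377 kg m^2; centre at d = 0.906 m, so the parallel axis theorem gives I = 0.0038377 + (1.8)(0.906)² = 1.4813 kg m^2.
Thin ring: I_cm = MR² = (2.27)(0.331)² = 0.2487 kg m^2; centre at d = 0.651 m, so the parallel axis theorem gives I = 0.2487 + (2.27)(0.651)² = 1.2107 kg m^2.
Thin ring: I_cm = MR² = (5.95)(0.194)² = 0.22393 kg m^2; centre at d = 0.722 m, so the parallel axis theorem gives I = 0.22393 + (5.95)(0.722)² = 3.3256 kg m^2.
Total I = 1.4813 + 1.2107 + 3.3256 = 6.0176 kg m^2.

6.02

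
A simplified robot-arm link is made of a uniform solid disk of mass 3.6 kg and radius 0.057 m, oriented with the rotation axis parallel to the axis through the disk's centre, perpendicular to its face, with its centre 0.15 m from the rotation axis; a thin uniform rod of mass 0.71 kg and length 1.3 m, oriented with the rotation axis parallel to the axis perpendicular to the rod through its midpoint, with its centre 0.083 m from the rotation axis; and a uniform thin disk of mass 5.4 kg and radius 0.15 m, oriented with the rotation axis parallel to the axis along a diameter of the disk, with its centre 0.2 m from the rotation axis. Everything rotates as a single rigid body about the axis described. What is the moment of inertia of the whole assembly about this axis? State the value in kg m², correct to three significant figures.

0.438

Solid disk: I_cm = (1/2)MR² = (1/2)(3.6)(0.057)² = 0.0058482 kg m²; centre at d = 0.15 m, so the parallel axis theorem gives I = 0.0058482 + (3.6)(0.15)² = 0.086848 kg m².
Thin rod: I_cm = (1/12)ML² = (1/12)(0.71)(1.3)² = 0.099992 kg m²; centre at d = 0.083 m, so the parallel axis theorem gives I = 0.099992 + (0.71)(0.083)² = 0.10488 kg m².
Thin disk: I_cm = (1/4)MR² = (1/4)(5.4)(0.15)² = 0.030375 kg m²; centre at d = 0.2 m, so the parallel axis theorem gives I = 0.030375 + (5.4)(0.2)² = 0.24638 kg m².
Total I = 0.086848 + 0.10488 + 0.24638 = 0.43811 kg m².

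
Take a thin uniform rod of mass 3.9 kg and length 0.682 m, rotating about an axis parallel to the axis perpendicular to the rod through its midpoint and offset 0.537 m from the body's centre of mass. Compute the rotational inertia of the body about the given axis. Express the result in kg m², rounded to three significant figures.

1.28

I_cm = (1/12)ML² = (1/12)(3.9)(0.682)² = 0.15117 kg m²; centre at d = 0.537 m, so I = I_cm + Md² gives I = 0.15117 + (3.9)(0.537)² = 1.2758 kg m².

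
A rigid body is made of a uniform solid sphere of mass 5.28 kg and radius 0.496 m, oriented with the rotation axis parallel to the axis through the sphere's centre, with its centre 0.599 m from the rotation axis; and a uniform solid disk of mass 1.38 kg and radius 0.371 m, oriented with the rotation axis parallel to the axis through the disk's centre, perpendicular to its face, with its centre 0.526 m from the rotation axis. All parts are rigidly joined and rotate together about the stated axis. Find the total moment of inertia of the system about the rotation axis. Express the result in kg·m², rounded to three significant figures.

2.89

Solid sphere: I_cm = (2/5)MR² = (2/5)(5.28)(0.496)² = 0.51959 kg·m²; centre at d = 0.599 m, so I = I_cm + Md² gives I = 0.51959 + (5.28)(0.599)² = 2.4141 kg·m².
Solid disk: I_cm = (1/2)MR² = (1/2)(1.38)(0.371)² = 0.094972 kg·m²; centre at d = 0.526 m, so I = I_cm + Md² gives I = 0.094972 + (1.38)(0.526)² = 0.47679 kg·m².
Total I = 2.4141 + 0.47679 = 2.8908 kg·m².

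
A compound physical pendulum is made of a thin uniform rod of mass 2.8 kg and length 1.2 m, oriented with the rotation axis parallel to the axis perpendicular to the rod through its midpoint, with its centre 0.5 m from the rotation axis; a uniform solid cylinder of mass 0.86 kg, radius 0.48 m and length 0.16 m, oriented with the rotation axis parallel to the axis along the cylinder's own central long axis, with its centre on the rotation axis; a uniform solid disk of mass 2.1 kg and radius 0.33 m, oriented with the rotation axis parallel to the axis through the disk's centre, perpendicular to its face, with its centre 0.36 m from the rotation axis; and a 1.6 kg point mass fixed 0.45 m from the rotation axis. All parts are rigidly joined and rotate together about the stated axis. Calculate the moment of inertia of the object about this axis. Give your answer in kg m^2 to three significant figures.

Thin rod: I_cm = (1/12)ML² = (1/12)(2.8)(1.2)² = 0.336 kg m^2; centre at d = 0.5 m, so I = I_cm + Md² gives I = 0.336 + (2.8)(0.5)² = 1.036 kg m^2.
Solid cylinder: I_cm = (1/2)MR² = (1/2)(0.86)(0.48)² = 0.099072 kg m^2; axis through the centre, so I = 0.099072 kg m^2.
Solid disk: I_cm = (1/2)MR² = (1/2)(2.1)(0.33)² = 0.11435 kg m^2; centre at d = 0.36 m, so I = I_cm + Md² gives I = 0.11435 + (2.1)(0.36)² = 0.38651 kg m^2.
Point mass: I_cm = 0; centre at d = 0.45 m, so I = I_cm + Md² gives I = 0 + (1.6)(0.45)² = 0.324 kg m^2.
Total I = 1.036 + 0.099072 + 0.38651 + 0.324 = 1.8456 kg m^2.

1.85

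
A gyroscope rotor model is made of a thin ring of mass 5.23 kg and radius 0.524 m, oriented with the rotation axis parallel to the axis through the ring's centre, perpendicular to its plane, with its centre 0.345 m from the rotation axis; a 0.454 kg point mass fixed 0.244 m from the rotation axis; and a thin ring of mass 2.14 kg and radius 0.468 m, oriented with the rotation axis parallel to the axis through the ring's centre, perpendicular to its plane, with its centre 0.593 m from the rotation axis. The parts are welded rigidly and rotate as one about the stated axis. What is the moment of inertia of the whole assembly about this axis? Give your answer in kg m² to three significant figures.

3.31

Thin ring: I_cm = MR² = (5.23)(0.524)² = 1.436 kg m²; centre at d = 0.345 m, so the parallel axis theorem gives I = 1.436 + (5.23)(0.345)² = 2.0585 kg m².
Point mass: I_cm = 0; centre at d = 0.244 m, so the parallel axis theorem gives I = 0 + (0.454)(0.244)² = 0.027029 kg m².
Thin ring: I_cm = MR² = (2.14)(0.468)² = 0.46871 kg m²; centre at d = 0.593 m, so the parallel axis theorem gives I = 0.46871 + (2.14)(0.593)² = 1.2212 kg m².
Total I = 2.0585 + 0.027029 + 1.2212 = 3.3068 kg m².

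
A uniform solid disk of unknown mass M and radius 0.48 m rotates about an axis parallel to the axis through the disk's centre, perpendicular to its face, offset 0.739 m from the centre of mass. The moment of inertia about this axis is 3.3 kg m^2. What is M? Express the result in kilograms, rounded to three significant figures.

I = I_cm + Md² = (1/2)MR² + Md² = M·[0.5·(0.48)² + (0.739)²] = M·0.66132.
So M = 3.3 / 0.66132 = 4.99 kg.

4.99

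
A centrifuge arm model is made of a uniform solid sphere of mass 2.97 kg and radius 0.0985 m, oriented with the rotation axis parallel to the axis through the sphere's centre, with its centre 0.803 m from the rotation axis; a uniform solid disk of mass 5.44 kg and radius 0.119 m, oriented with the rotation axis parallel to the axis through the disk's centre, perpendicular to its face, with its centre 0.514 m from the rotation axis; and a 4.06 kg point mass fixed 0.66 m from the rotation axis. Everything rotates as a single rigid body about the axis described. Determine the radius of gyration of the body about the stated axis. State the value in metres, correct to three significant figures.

0.644

Solid sphere: I_cm = (2/5)MR² = (2/5)(2.97)(0.0985)² = 0.011526 kg·m²; centre at d = 0.803 m, so the parallel axis theorem gives I = 0.011526 + (2.97)(0.803)² = 1.9266 kg·m².
Solid disk: I_cm = (1/2)MR² = (1/2)(5.44)(0.119)² = 0.038518 kg·m²; centre at d = 0.514 m, so the parallel axis theorem gives I = 0.038518 + (5.44)(0.514)² = 1.4757 kg·m².
Point mass: I_cm = 0; centre at d = 0.66 m, so the parallel axis theorem gives I = 0 + (4.06)(0.66)² = 1.7685 kg·m².
Total I = 5.1709 kg·m²; total mass M = 12.47 kg.
k = √(I/M) = √(5.1709/12.47) = 0.64395 m.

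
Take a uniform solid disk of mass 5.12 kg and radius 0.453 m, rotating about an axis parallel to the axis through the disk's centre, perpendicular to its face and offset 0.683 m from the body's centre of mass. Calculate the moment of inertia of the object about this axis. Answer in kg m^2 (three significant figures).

I_cm = (1/2)MR² = (1/2)(5.12)(0.453)² = 0.52534 kg m^2; centre at d = 0.683 m, so the parallel axis theorem gives I = 0.52534 + (5.12)(0.683)² = 2.9138 kg m^2.

2.91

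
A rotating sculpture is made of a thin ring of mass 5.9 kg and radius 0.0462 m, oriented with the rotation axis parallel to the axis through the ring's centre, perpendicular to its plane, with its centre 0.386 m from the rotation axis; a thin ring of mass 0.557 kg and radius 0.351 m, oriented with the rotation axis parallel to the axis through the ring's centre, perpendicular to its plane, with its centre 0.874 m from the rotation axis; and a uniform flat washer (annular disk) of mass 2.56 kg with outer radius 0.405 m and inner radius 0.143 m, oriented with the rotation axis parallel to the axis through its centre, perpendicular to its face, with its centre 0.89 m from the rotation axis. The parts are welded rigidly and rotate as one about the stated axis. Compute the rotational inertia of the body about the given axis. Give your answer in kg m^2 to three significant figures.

3.65

Thin ring: I_cm = MR² = (5.9)(0.0462)² = 0.012593 kg m^2; centre at d = 0.386 m, so I = I_cm + Md² gives I = 0.012593 + (5.9)(0.386)² = 0.89167 kg m^2.
Thin ring: I_cm = MR² = (0.557)(0.351)² = 0.068623 kg m^2; centre at d = 0.874 m, so I = I_cm + Md² gives I = 0.068623 + (0.557)(0.874)² = 0.4941 kg m^2.
Annular disk: I_cm = (1/2)M(R²+r²) = (1/2)(2.56)[(0.405)² + (0.143)²] = 0.23613 kg m^2; centre at d = 0.89 m, so I = I_cm + Md² gives I = 0.23613 + (2.56)(0.89)² = 2.2639 kg m^2.
Total I = 0.89167 + 0.4941 + 2.2639 = 3.6497 kg m^2.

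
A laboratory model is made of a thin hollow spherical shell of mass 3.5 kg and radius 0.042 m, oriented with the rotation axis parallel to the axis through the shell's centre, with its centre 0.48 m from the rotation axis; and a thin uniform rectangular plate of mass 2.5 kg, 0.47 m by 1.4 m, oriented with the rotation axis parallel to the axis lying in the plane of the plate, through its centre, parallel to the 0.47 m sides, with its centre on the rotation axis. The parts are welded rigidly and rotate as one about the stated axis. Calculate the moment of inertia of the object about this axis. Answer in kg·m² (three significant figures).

1.22

Spherical shell: I_cm = (2/3)MR² = (2/3)(3.5)(0.042)² = 0.004116 kg·m²; centre at d = 0.48 m, so I = I_cm + Md² gives I = 0.004116 + (3.5)(0.48)² = 0.81052 kg·m².
Rectangular plate: I_cm = (1/12)Mb² = (1/12)(2.5)(1.4)² = 0.40833 kg·m²; axis through the centre, so I = 0.40833 kg·m².
Total I = 0.81052 + 0.40833 = 1.2188 kg·m².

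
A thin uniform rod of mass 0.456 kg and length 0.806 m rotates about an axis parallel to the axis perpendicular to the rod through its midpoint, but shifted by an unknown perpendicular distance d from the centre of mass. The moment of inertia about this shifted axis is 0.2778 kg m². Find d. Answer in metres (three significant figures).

0.745

About the centre-of-mass axis, I_cm = (1/12)ML² = (1/12)(0.456)(0.806)² = 0.024686 kg m².
Parallel axis theorem: I = I_cm + Md², so Md² = 0.2778 − 0.024686 = 0.25311 kg m².
d = √(0.25311 / 0.456) = 0.74503 m.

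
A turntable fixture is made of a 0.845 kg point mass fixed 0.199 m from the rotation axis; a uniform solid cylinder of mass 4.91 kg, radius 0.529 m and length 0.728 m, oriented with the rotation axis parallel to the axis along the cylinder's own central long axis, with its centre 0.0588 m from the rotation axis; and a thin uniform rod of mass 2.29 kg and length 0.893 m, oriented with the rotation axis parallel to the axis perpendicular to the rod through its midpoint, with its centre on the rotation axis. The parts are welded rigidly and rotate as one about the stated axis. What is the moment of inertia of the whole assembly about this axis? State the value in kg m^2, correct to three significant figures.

0.890

Point mass: I_cm = 0; centre at d = 0.199 m, so I = I_cm + Md² gives I = 0 + (0.845)(0.199)² = 0.033463 kg m^2.
Solid cylinder: I_cm = (1/2)MR² = (1/2)(4.91)(0.529)² = 0.68701 kg m^2; centre at d = 0.0588 m, so I = I_cm + Md² gives I = 0.68701 + (4.91)(0.0588)² = 0.70399 kg m^2.
Thin rod: I_cm = (1/12)ML² = (1/12)(2.29)(0.893)² = 0.15218 kg m^2; axis through the centre, so I = 0.15218 kg m^2.
Total I = 0.033463 + 0.70399 + 0.15218 = 0.88963 kg m^2.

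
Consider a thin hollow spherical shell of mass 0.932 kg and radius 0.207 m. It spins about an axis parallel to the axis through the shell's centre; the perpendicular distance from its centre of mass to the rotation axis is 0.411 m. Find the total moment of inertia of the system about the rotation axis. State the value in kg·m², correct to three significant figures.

I_cm = (2/3)MR² = (2/3)(0.932)(0.207)² = 0.026624 kg·m²; centre at d = 0.411 m, so I = I_cm + Md² gives I = 0.026624 + (0.932)(0.411)² = 0.18406 kg·m².

0.184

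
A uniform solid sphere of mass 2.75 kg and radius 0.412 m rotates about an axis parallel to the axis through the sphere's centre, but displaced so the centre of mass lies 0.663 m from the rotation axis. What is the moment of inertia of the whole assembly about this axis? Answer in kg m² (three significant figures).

1.40

I_cm = (2/5)MR² = (2/5)(2.75)(0.412)² = 0.18672 kg m²; centre at d = 0.663 m, so the parallel axis theorem gives I = 0.18672 + (2.75)(0.663)² = 1.3955 kg m².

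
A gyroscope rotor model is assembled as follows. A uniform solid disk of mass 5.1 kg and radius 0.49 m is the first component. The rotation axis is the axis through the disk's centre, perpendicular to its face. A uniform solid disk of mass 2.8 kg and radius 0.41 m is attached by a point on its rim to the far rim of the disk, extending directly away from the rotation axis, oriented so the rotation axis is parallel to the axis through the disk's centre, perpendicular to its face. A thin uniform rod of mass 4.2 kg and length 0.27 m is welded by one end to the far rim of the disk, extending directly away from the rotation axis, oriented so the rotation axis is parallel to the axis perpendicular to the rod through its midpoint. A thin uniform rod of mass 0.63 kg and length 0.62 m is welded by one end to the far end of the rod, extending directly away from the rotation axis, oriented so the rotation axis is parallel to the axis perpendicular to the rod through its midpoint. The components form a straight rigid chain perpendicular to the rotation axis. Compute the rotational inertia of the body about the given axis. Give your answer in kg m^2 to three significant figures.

14.2

Solid disk: I_cm = (1/2)MR² = (1/2)(5.1)(0.49)² = 0.61225 kg m^2; axis through the centre, so I = 0.61225 kg m^2.
Solid disk: I_cm = (1/2)MR² = (1/2)(2.8)(0.41)² = 0.23534 kg m^2; centre at d = 0.49 + 0.41 = 0.9 m, so I = I_cm + Md² gives I = 0.23534 + (2.8)(0.9)² = 2.5033 kg m^2.
Thin rod: I_cm = (1/12)ML² = (1/12)(4.2)(0.27)² = 0.025515 kg m^2; centre at d = 0.49 + 0.41 + 0.41 + 0.135 = 1.445 m, so I = I_cm + Md² gives I = 0.025515 + (4.2)(1.445)² = 8.7952 kg m^2.
Thin rod: I_cm = (1/12)ML² = (1/12)(0.63)(0.62)² = 0.020181 kg m^2; centre at d = 0.49 + 0.41 + 0.41 + 0.135 + 0.135 + 0.31 = 1.89 m, so I = I_cm + Md² gives I = 0.020181 + (0.63)(1.89)² = 2.2706 kg m^2.
Total I = 0.61225 + 2.5033 + 8.7952 + 2.2706 = 14.181 kg m^2.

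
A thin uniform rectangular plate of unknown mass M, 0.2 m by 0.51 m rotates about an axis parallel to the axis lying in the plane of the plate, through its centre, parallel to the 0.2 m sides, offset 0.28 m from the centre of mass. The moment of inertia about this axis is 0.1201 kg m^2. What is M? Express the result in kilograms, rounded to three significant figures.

I = I_cm + Md² = (1/12)Mb² + Md² = M·[0.0833333·(0.51)² + (0.28)²] = M·0.10008.
So M = 0.1201 / 0.10008 = 1.2001 kg.

1.20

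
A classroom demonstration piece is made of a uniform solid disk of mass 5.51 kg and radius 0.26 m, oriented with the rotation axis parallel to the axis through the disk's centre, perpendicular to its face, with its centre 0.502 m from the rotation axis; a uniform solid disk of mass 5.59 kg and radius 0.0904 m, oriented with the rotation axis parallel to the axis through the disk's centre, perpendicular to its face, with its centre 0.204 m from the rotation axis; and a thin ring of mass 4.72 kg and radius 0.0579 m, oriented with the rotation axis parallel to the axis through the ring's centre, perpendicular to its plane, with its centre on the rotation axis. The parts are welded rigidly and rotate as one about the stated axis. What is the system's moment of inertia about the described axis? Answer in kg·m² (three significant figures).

1.85

Solid disk: I_cm = (1/2)MR² = (1/2)(5.51)(0.26)² = 0.18624 kg·m²; centre at d = 0.502 m, so I = I_cm + Md² gives I = 0.18624 + (5.51)(0.502)² = 1.5748 kg·m².
Solid disk: I_cm = (1/2)MR² = (1/2)(5.59)(0.0904)² = 0.022841 kg·m²; centre at d = 0.204 m, so I = I_cm + Md² gives I = 0.022841 + (5.59)(0.204)² = 0.25547 kg·m².
Thin ring: I_cm = MR² = (4.72)(0.0579)² = 0.015823 kg·m²; axis through the centre, so I = 0.015823 kg·m².
Total I = 1.5748 + 0.25547 + 0.015823 = 1.8461 kg·m².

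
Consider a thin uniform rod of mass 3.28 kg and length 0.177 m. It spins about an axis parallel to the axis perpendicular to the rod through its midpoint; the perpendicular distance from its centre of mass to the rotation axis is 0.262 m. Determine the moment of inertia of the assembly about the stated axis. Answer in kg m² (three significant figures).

0.234

I_cm = (1/12)ML² = (1/12)(3.28)(0.177)² = 0.0085633 kg m²; centre at d = 0.262 m, so the parallel axis theorem gives I = 0.0085633 + (3.28)(0.262)² = 0.23372 kg m².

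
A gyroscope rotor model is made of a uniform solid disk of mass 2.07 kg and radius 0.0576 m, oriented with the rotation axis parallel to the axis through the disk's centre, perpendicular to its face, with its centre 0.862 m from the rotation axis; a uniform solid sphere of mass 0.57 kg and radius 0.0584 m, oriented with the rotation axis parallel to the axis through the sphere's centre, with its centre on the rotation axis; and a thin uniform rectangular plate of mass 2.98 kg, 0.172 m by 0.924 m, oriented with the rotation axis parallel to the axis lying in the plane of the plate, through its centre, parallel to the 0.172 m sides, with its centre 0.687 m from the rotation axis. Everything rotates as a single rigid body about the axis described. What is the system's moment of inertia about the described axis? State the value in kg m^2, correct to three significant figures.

3.16

Solid disk: I_cm = (1/2)MR² = (1/2)(2.07)(0.0576)² = 0.0034339 kg m^2; centre at d = 0.862 m, so the parallel axis theorem gives I = 0.0034339 + (2.07)(0.862)² = 1.5415 kg m^2.
Solid sphere: I_cm = (2/5)MR² = (2/5)(0.57)(0.0584)² = 0.00077761 kg m^2; axis through the centre, so I = 0.00077761 kg m^2.
Rectangular plate: I_cm = (1/12)Mb² = (1/12)(2.98)(0.924)² = 0.21202 kg m^2; centre at d = 0.687 m, so the parallel axis theorem gives I = 0.21202 + (2.98)(0.687)² = 1.6185 kg m^2.
Total I = 1.5415 + 0.00077761 + 1.6185 = 3.1608 kg m^2.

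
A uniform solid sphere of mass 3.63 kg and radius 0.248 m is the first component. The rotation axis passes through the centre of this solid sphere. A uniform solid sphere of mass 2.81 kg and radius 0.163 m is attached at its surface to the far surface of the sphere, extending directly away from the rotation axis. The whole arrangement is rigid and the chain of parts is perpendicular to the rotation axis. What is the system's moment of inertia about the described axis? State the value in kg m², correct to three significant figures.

Solid sphere: I_cm = (2/5)MR² = (2/5)(3.63)(0.248)² = 0.089304 kg m²; axis through the centre, so I = 0.089304 kg m².
Solid sphere: I_cm = (2/5)MR² = (2/5)(2.81)(0.163)² = 0.029864 kg m²; centre at d = 0.248 + 0.163 = 0.411 m, so I = I_cm + Md² gives I = 0.029864 + (2.81)(0.411)² = 0.50453 kg m².
Total I = 0.089304 + 0.50453 = 0.59384 kg m².

0.594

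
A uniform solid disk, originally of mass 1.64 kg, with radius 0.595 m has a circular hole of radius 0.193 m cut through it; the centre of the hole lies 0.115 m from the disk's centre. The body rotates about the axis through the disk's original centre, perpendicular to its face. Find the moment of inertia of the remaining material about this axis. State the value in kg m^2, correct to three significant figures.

0.285

Unpierced body about its centre: I₀ = (1/2)MR² = (1/2)(1.64)(0.595)² = 0.2903 kg m^2.
The removed disk has mass m = M·(r/R)² = (1.64)(0.193/0.595)² = 0.17255 kg (same uniform areal density).
Its moment of inertia about the rotation axis (parallel-axis theorem): I_hole = (1/2)mr² + md² = (1/2)(0.17255)(0.193)² + (0.17255)(0.115)² = 0.0054958 kg m^2.
Treating the hole as negative mass, I = I₀ − I_hole = 0.2903 − 0.0054958 = 0.2848 kg m^2.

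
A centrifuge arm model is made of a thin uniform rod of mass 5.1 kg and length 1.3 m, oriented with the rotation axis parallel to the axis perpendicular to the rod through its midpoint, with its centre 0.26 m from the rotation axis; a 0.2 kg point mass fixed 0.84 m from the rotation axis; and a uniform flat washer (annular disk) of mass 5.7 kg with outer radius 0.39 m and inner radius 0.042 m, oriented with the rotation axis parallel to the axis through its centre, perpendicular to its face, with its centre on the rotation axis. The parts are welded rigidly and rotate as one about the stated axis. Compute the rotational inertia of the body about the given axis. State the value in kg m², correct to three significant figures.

Thin rod: I_cm = (1/12)ML² = (1/12)(5.1)(1.3)² = 0.71825 kg m²; centre at d = 0.26 m, so the parallel axis theorem gives I = 0.71825 + (5.1)(0.26)² = 1.063 kg m².
Point mass: I_cm = 0; centre at d = 0.84 m, so the parallel axis theorem gives I = 0 + (0.2)(0.84)² = 0.14112 kg m².
Annular disk: I_cm = (1/2)M(R²+r²) = (1/2)(5.7)[(0.39)² + (0.042)²] = 0.43851 kg m²; axis through the centre, so I = 0.43851 kg m².
Total I = 1.063 + 0.14112 + 0.43851 = 1.6426 kg m².

1.64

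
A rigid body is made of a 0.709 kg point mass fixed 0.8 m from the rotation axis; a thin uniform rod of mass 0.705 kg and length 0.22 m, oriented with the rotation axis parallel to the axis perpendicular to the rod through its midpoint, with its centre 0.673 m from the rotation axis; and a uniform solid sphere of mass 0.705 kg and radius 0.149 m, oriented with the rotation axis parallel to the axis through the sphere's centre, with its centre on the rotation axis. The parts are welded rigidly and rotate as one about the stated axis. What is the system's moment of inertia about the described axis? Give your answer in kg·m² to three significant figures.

0.782

Point mass: I_cm = 0; centre at d = 0.8 m, so the parallel axis theorem gives I = 0 + (0.709)(0.8)² = 0.45376 kg·m².
Thin rod: I_cm = (1/12)ML² = (1/12)(0.705)(0.22)² = 0.0028435 kg·m²; centre at d = 0.673 m, so the parallel axis theorem gives I = 0.0028435 + (0.705)(0.673)² = 0.32216 kg·m².
Solid sphere: I_cm = (2/5)MR² = (2/5)(0.705)(0.149)² = 0.0062607 kg·m²; axis through the centre, so I = 0.0062607 kg·m².
Total I = 0.45376 + 0.32216 + 0.0062607 = 0.78218 kg·m².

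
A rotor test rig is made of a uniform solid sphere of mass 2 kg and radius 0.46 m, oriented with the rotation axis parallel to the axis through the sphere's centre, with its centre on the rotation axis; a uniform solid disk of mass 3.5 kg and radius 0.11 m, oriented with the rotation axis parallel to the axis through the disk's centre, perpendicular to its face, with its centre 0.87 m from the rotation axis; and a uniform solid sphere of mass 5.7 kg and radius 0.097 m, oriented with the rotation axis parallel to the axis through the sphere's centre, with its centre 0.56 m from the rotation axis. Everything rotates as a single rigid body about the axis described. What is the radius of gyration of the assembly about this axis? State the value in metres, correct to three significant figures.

Solid sphere: I_cm = (2/5)MR² = (2/5)(2)(0.46)² = 0.16928 kg m²; axis through the centre, so I = 0.16928 kg m².
Solid disk: I_cm = (1/2)MR² = (1/2)(3.5)(0.11)² = 0.021175 kg m²; centre at d = 0.87 m, so the parallel axis theorem gives I = 0.021175 + (3.5)(0.87)² = 2.6703 kg m².
Solid sphere: I_cm = (2/5)MR² = (2/5)(5.7)(0.097)² = 0.021453 kg m²; centre at d = 0.56 m, so the parallel axis theorem gives I = 0.021453 + (5.7)(0.56)² = 1.809 kg m².
Total I = 4.6486 kg m²; total mass M = 11.2 kg.
k = √(I/M) = √(4.6486/11.2) = 0.64424 m.

0.644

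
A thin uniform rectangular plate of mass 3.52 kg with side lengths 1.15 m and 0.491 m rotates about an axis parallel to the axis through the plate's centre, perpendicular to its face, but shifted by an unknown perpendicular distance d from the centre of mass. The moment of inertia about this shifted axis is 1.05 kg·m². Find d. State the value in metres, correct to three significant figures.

About the centre-of-mass axis, I_cm = (1/12)M(a²+b²) = (1/12)(3.52)[(1.15)² + (0.491)²] = 0.45865 kg·m².
Parallel axis theorem: I = I_cm + Md², so Md² = 1.05 − 0.45865 = 0.59135 kg·m².
d = √(0.59135 / 3.52) = 0.40987 m.

0.410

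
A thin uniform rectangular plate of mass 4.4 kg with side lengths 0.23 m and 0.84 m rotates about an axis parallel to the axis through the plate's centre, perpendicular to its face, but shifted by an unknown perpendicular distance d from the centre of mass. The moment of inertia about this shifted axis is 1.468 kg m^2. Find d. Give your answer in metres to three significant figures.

About the centre-of-mass axis, I_cm = (1/12)M(a²+b²) = (1/12)(4.4)[(0.23)² + (0.84)²] = 0.27812 kg m^2.
Parallel axis theorem: I = I_cm + Md², so Md² = 1.468 − 0.27812 = 1.1899 kg m^2.
d = √(1.1899 / 4.4) = 0.52003 m.

0.520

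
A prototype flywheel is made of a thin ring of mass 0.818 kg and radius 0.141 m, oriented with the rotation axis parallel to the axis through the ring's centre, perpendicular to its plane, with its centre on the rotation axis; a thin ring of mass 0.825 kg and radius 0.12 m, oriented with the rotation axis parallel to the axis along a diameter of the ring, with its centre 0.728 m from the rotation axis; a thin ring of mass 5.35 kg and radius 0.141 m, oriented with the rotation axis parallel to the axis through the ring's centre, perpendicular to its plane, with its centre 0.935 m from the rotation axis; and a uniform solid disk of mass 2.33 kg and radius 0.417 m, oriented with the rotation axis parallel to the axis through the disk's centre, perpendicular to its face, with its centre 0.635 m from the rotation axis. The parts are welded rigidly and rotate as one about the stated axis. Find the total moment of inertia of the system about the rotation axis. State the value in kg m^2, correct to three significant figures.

Thin ring: I_cm = MR² = (0.818)(0.141)² = 0.016263 kg m^2; axis through the centre, so I = 0.016263 kg m^2.
Thin ring: I_cm = (1/2)MR² = (1/2)(0.825)(0.12)² = 0.00594 kg m^2; centre at d = 0.728 m, so the parallel axis theorem gives I = 0.00594 + (0.825)(0.728)² = 0.44318 kg m^2.
Thin ring: I_cm = MR² = (5.35)(0.141)² = 0.10636 kg m^2; centre at d = 0.935 m, so the parallel axis theorem gives I = 0.10636 + (5.35)(0.935)² = 4.7835 kg m^2.
Solid disk: I_cm = (1/2)MR² = (1/2)(2.33)(0.417)² = 0.20258 kg m^2; centre at d = 0.635 m, so the parallel axis theorem gives I = 0.20258 + (2.33)(0.635)² = 1.1421 kg m^2.
Total I = 0.016263 + 0.44318 + 4.7835 + 1.1421 = 6.385 kg m^2.

6.39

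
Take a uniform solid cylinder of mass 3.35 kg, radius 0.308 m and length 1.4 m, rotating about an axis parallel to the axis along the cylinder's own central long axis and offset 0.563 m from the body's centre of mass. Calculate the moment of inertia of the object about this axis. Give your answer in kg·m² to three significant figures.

1.22

I_cm = (1/2)MR² = (1/2)(3.35)(0.308)² = 0.1589 kg·m²; centre at d = 0.563 m, so I = I_cm + Md² gives I = 0.1589 + (3.35)(0.563)² = 1.2207 kg·m².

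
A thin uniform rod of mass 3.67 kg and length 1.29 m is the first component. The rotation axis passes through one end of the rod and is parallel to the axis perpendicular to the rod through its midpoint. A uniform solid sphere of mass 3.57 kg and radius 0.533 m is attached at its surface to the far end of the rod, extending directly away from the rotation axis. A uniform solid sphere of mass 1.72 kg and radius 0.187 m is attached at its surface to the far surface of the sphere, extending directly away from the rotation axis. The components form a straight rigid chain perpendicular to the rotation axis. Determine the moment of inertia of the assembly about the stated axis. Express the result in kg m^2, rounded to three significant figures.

25.5

Thin rod: I_cm = (1/12)ML² = (1/12)(3.67)(1.29)² = 0.50894 kg m^2; centre at d = 0.645 m, so I = I_cm + Md² gives I = 0.50894 + (3.67)(0.645)² = 2.0357 kg m^2.
Solid sphere: I_cm = (2/5)MR² = (2/5)(3.57)(0.533)² = 0.40568 kg m^2; centre at d = 0.645 + 0.645 + 0.533 = 1.823 m, so I = I_cm + Md² gives I = 0.40568 + (3.57)(1.823)² = 12.27 kg m^2.
Solid sphere: I_cm = (2/5)MR² = (2/5)(1.72)(0.187)² = 0.024059 kg m^2; centre at d = 0.645 + 0.645 + 0.533 + 0.533 + 0.187 = 2.543 m, so I = I_cm + Md² gives I = 0.024059 + (1.72)(2.543)² = 11.147 kg m^2.
Total I = 2.0357 + 12.27 + 11.147 = 25.453 kg m^2.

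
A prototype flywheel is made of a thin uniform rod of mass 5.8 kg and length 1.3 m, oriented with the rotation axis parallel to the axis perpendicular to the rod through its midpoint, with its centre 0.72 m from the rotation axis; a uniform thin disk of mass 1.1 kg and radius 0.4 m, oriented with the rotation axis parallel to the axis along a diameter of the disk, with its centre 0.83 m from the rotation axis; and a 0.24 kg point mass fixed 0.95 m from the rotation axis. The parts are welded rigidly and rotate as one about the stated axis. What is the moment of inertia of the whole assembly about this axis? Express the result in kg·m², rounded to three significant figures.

Thin rod: I_cm = (1/12)ML² = (1/12)(5.8)(1.3)² = 0.81683 kg·m²; centre at d = 0.72 m, so I = I_cm + Md² gives I = 0.81683 + (5.8)(0.72)² = 3.8236 kg·m².
Thin disk: I_cm = (1/4)MR² = (1/4)(1.1)(0.4)² = 0.044 kg·m²; centre at d = 0.83 m, so I = I_cm + Md² gives I = 0.044 + (1.1)(0.83)² = 0.80179 kg·m².
Point mass: I_cm = 0; centre at d = 0.95 m, so I = I_cm + Md² gives I = 0 + (0.24)(0.95)² = 0.2166 kg·m².
Total I = 3.8236 + 0.80179 + 0.2166 = 4.8419 kg·m².

4.84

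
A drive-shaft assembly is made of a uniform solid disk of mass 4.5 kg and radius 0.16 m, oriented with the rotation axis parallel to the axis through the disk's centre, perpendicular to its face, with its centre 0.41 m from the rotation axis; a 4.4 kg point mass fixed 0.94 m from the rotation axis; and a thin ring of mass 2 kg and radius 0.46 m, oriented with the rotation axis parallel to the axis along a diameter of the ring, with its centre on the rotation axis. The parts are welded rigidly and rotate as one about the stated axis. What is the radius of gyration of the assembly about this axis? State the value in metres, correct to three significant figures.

Solid disk: I_cm = (1/2)MR² = (1/2)(4.5)(0.16)² = 0.0576 kg m^2; centre at d = 0.41 m, so I = I_cm + Md² gives I = 0.0576 + (4.5)(0.41)² = 0.81405 kg m^2.
Point mass: I_cm = 0; centre at d = 0.94 m, so I = I_cm + Md² gives I = 0 + (4.4)(0.94)² = 3.8878 kg m^2.
Thin ring: I_cm = (1/2)MR² = (1/2)(2)(0.46)² = 0.2116 kg m^2; axis through the centre, so I = 0.2116 kg m^2.
Total I = 4.9135 kg m^2; total mass M = 10.9 kg.
k = √(I/M) = √(4.9135/10.9) = 0.6714 m.

0.671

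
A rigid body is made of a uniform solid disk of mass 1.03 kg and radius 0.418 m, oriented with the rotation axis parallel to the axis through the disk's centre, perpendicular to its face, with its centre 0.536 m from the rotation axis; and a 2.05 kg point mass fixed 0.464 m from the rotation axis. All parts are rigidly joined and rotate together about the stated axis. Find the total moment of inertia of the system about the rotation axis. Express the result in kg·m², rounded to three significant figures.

Solid disk: I_cm = (1/2)MR² = (1/2)(1.03)(0.418)² = 0.089983 kg·m²; centre at d = 0.536 m, so I = I_cm + Md² gives I = 0.089983 + (1.03)(0.536)² = 0.3859 kg·m².
Point mass: I_cm = 0; centre at d = 0.464 m, so I = I_cm + Md² gives I = 0 + (2.05)(0.464)² = 0.44136 kg·m².
Total I = 0.3859 + 0.44136 = 0.82725 kg·m².

0.827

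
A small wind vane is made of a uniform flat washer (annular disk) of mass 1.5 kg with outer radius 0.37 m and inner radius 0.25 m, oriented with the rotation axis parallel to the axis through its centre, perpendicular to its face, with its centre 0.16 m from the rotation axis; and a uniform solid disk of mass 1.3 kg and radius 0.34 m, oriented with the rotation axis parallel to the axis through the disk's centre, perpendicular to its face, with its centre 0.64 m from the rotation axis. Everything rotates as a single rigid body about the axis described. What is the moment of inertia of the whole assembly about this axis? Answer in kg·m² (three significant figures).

Annular disk: I_cm = (1/2)M(R²+r²) = (1/2)(1.5)[(0.37)² + (0.25)²] = 0.14955 kg·m²; centre at d = 0.16 m, so the parallel axis theorem gives I = 0.14955 + (1.5)(0.16)² = 0.18795 kg·m².
Solid disk: I_cm = (1/2)MR² = (1/2)(1.3)(0.34)² = 0.07514 kg·m²; centre at d = 0.64 m, so the parallel axis theorem gives I = 0.07514 + (1.3)(0.64)² = 0.60762 kg·m².
Total I = 0.18795 + 0.60762 = 0.79557 kg·m².

0.796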